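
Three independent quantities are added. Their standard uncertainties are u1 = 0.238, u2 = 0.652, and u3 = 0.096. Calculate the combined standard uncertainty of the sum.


For a sum of independent quantities, uc = sqrt(u1^2 + u2^2 + u3^2).
uc = sqrt(0.238^2 + 0.652^2 + 0.096^2)
uc = sqrt(0.056644 + 0.425104 + 0.009216)
uc = 0.7007

0.7007


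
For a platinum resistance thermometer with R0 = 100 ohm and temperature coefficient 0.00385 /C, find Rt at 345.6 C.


The RTD equation: Rt = R0 * (1 + alpha * T).
Rt = 100 * (1 + 0.00385 * 345.6)
Rt = 100 * (1 + 1.33056)
Rt = 100 * 2.33056
Rt = 233.056 ohm

233.056 ohm


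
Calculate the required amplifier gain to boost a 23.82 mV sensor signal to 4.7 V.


Gain = Vout / Vin (converting to same units).
G = 4.7 V / 23.82 mV
G = 4700.0 mV / 23.82 mV
G = 197.31

197.31


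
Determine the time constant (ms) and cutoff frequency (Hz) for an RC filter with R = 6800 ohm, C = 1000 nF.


Time constant: tau = R * C.
tau = 6800 * 1.00e-06 = 0.0068 s
tau = 6.8 ms
Cutoff frequency: fc = 1 / (2*pi*R*C).
fc = 1 / (2*pi*0.0068) = 23.41 Hz

tau = 6.8 ms, fc = 23.41 Hz


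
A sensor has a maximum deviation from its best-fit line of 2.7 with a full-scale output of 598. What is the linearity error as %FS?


Linearity error = (max deviation / full scale) * 100%.
Linearity = (2.7 / 598) * 100
Linearity = 0.452 %FS

0.452 %FS


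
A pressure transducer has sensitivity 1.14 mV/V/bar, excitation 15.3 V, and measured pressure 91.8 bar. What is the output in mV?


Output = sensitivity * Vex * P.
Vout = 1.14 * 15.3 * 91.8
Vout = 17.442 * 91.8
Vout = 1601.18 mV

1601.18 mV


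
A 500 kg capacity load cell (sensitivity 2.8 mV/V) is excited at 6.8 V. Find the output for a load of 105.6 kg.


Vout = rated_output * Vex * (load / capacity).
Vout = 2.8 * 6.8 * (105.6 / 500)
Vout = 2.8 * 6.8 * 0.2112
Vout = 4.021 mV

4.021 mV


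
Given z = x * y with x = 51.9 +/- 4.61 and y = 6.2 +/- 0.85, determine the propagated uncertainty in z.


For a product z = x*y, the relative uncertainty is:
uz/z = sqrt((ux/x)^2 + (uy/y)^2)
Relative uncertainties: ux/x = 4.61/51.9 = 0.088825
uy/y = 0.85/6.2 = 0.137097
z = 51.9 * 6.2 = 321.8
uz = 321.8 * sqrt(0.088825^2 + 0.137097^2) = 52.565

52.565


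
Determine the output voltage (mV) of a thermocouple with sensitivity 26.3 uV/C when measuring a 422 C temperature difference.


The thermocouple output V = sensitivity * dT.
V = 26.3 uV/C * 422 C
V = 11098.6 uV
V = 11.099 mV

11.099 mV


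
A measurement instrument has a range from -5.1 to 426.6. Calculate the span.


Span = upper range - lower range.
Span = 426.6 - (-5.1)
Span = 431.7

431.7


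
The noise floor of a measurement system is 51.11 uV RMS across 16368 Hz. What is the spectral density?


Noise spectral density = Vrms / sqrt(BW).
NSD = 51.11 / sqrt(16368)
NSD = 51.11 / 127.9375
NSD = 0.3995 uV/sqrt(Hz)

0.3995 uV/sqrt(Hz)


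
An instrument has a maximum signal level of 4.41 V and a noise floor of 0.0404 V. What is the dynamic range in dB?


Dynamic range = 20 * log10(Vmax / Vnoise).
DR = 20 * log10(4.41 / 0.0404)
DR = 20 * log10(109.16)
DR = 40.76 dB

40.76 dB


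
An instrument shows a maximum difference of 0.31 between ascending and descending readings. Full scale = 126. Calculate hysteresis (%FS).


Hysteresis = (max difference / full scale) * 100%.
H = (0.31 / 126) * 100
H = 0.246 %FS

0.246 %FS


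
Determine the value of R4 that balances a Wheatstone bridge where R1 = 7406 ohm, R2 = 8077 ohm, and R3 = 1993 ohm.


At balance: R1*R4 = R2*R3, so R4 = R2*R3/R1.
R4 = 8077 * 1993 / 7406
R4 = 16097461 / 7406
R4 = 2173.57 ohm

2173.57 ohm


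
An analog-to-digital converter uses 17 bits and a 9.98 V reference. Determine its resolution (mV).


The resolution (LSB) of an ADC is Vref / 2^n.
LSB = 9.98 / 2^17
LSB = 9.98 / 131072
LSB = 7.614e-05 V = 0.07614136 mV

0.07614136 mV


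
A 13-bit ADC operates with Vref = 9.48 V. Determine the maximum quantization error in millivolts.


The maximum quantization error is +/- LSB/2.
LSB = Vref / 2^n = 9.48 / 8192 = 0.00115723 V
Max error = LSB / 2 = 0.00115723 / 2 = 0.00057861 V
Max error = 0.5786 mV

0.5786 mV


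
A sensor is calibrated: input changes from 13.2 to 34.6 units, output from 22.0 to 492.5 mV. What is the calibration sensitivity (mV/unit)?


Sensitivity = (y2 - y1) / (x2 - x1).
S = (492.5 - 22.0) / (34.6 - 13.2)
S = 470.5 / 21.4
S = 21.986 mV/unit

21.986 mV/unit


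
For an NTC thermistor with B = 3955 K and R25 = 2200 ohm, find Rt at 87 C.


NTC thermistor equation: Rt = R25 * exp(B * (1/T - 1/T25)).
T in Kelvin: 360.15 K, T25 = 298.15 K
1/T - 1/T25 = 1/360.15 - 1/298.15 = -0.0005774
B * (1/T - 1/T25) = 3955 * -0.0005774 = -2.2836
Rt = 2200 * exp(-2.2836) = 224.2 ohm

224.2 ohm


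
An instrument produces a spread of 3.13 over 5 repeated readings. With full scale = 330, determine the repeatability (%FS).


Repeatability = (spread / full scale) * 100%.
R = (3.13 / 330) * 100
R = 0.948 %FS

0.948 %FS


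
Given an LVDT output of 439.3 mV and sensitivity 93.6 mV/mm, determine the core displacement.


Displacement = Vout / sensitivity.
d = 439.3 / 93.6
d = 4.693 mm

4.693 mm


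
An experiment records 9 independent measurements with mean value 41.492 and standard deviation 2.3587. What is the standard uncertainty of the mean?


The standard uncertainty for Type A evaluation is u = s / sqrt(n).
u = 2.3587 / sqrt(9)
u = 2.3587 / 3.0
u = 0.7862

0.7862


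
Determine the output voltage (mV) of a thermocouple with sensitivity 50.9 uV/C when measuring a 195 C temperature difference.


The thermocouple output V = sensitivity * dT.
V = 50.9 uV/C * 195 C
V = 9925.5 uV
V = 9.925 mV

9.925 mV


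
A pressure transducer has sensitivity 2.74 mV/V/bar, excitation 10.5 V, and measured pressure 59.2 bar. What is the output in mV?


Output = sensitivity * Vex * P.
Vout = 2.74 * 10.5 * 59.2
Vout = 28.77 * 59.2
Vout = 1703.18 mV

1703.18 mV


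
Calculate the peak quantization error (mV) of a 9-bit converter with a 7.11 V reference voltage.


The maximum quantization error is +/- LSB/2.
LSB = Vref / 2^n = 7.11 / 512 = 0.01388672 V
Max error = LSB / 2 = 0.01388672 / 2 = 0.00694336 V
Max error = 6.9434 mV

6.9434 mV


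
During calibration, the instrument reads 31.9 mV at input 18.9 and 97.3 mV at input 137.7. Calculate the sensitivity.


Sensitivity = (y2 - y1) / (x2 - x1).
S = (97.3 - 31.9) / (137.7 - 18.9)
S = 65.4 / 118.8
S = 0.5505 mV/unit

0.5505 mV/unit


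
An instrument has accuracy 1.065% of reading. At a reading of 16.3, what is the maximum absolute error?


Absolute error = (accuracy% / 100) * reading.
Error = (1.065 / 100) * 16.3
Error = 0.01065 * 16.3
Error = 0.1736

0.1736


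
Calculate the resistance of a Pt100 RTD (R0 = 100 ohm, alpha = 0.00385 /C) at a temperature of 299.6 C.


The RTD equation: Rt = R0 * (1 + alpha * T).
Rt = 100 * (1 + 0.00385 * 299.6)
Rt = 100 * (1 + 1.15346)
Rt = 100 * 2.15346
Rt = 215.346 ohm

215.346 ohm


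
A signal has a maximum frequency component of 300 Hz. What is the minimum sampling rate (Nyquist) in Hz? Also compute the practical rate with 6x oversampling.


By Nyquist theorem, fs_min = 2 * fmax.
fs_min = 2 * 300 = 600 Hz
Practical rate = 6 * fs_min = 6 * 600 = 3600 Hz

fs_min = 600 Hz, fs_practical = 3600 Hz


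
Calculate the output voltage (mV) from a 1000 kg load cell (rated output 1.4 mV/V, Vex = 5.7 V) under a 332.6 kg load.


Vout = rated_output * Vex * (load / capacity).
Vout = 1.4 * 5.7 * (332.6 / 1000)
Vout = 1.4 * 5.7 * 0.3326
Vout = 2.654 mV

2.654 mV


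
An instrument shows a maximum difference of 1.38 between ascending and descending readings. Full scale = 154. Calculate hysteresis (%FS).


Hysteresis = (max difference / full scale) * 100%.
H = (1.38 / 154) * 100
H = 0.896 %FS

0.896 %FS


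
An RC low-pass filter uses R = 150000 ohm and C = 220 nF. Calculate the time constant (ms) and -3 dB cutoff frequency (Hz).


Time constant: tau = R * C.
tau = 150000 * 2.20e-07 = 0.033 s
tau = 33.0 ms
Cutoff frequency: fc = 1 / (2*pi*R*C).
fc = 1 / (2*pi*0.033) = 4.82 Hz

tau = 33.0 ms, fc = 4.82 Hz


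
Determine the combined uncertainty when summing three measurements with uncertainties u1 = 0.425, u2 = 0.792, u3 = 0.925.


For a sum of independent quantities, uc = sqrt(u1^2 + u2^2 + u3^2).
uc = sqrt(0.425^2 + 0.792^2 + 0.925^2)
uc = sqrt(0.180625 + 0.627264 + 0.855625)
uc = 1.2898

1.2898


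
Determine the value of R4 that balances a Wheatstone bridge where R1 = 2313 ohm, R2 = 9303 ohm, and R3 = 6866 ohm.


At balance: R1*R4 = R2*R3, so R4 = R2*R3/R1.
R4 = 9303 * 6866 / 2313
R4 = 63874398 / 2313
R4 = 27615.39 ohm

27615.39 ohm


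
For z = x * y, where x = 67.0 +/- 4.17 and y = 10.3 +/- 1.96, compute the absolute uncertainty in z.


For a product z = x*y, the relative uncertainty is:
uz/z = sqrt((ux/x)^2 + (uy/y)^2)
Relative uncertainties: ux/x = 4.17/67.0 = 0.062239
uy/y = 1.96/10.3 = 0.190291
z = 67.0 * 10.3 = 690.1
uz = 690.1 * sqrt(0.062239^2 + 0.190291^2) = 138.166

138.166


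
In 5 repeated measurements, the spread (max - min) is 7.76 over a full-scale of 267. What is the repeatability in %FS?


Repeatability = (spread / full scale) * 100%.
R = (7.76 / 267) * 100
R = 2.906 %FS

2.906 %FS


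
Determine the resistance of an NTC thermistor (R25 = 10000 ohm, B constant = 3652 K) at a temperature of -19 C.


NTC thermistor equation: Rt = R25 * exp(B * (1/T - 1/T25)).
T in Kelvin: 254.15 K, T25 = 298.15 K
1/T - 1/T25 = 1/254.15 - 1/298.15 = 0.00058067
B * (1/T - 1/T25) = 3652 * 0.00058067 = 2.1206
Rt = 10000 * exp(2.1206) = 83361.3 ohm

83361.3 ohm


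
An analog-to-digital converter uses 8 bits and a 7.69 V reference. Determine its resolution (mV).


The resolution (LSB) of an ADC is Vref / 2^n.
LSB = 7.69 / 2^8
LSB = 7.69 / 256
LSB = 0.03003906 V = 30.0390625 mV

30.0390625 mV


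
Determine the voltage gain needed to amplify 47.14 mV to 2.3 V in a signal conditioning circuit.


Gain = Vout / Vin (converting to same units).
G = 2.3 V / 47.14 mV
G = 2300.0 mV / 47.14 mV
G = 48.79

48.79


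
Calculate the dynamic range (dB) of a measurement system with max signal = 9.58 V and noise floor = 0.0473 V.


Dynamic range = 20 * log10(Vmax / Vnoise).
DR = 20 * log10(9.58 / 0.0473)
DR = 20 * log10(202.54)
DR = 46.13 dB

46.13 dB


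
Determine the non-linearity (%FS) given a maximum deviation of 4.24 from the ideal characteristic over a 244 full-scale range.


Linearity error = (max deviation / full scale) * 100%.
Linearity = (4.24 / 244) * 100
Linearity = 1.738 %FS

1.738 %FS


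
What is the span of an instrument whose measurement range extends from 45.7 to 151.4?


Span = upper range - lower range.
Span = 151.4 - (45.7)
Span = 105.7

105.7


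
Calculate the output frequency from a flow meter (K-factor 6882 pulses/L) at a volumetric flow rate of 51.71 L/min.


Frequency = K * Q / 60 (converting L/min to L/s).
f = 6882 * 51.71 / 60
f = 355868.22 / 60
f = 5931.14 Hz

5931.14 Hz


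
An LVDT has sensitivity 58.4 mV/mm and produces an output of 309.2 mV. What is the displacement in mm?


Displacement = Vout / sensitivity.
d = 309.2 / 58.4
d = 5.295 mm

5.295 mm


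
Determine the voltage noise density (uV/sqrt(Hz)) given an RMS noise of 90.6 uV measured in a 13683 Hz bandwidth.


Noise spectral density = Vrms / sqrt(BW).
NSD = 90.6 / sqrt(13683)
NSD = 90.6 / 116.9744
NSD = 0.7745 uV/sqrt(Hz)

0.7745 uV/sqrt(Hz)


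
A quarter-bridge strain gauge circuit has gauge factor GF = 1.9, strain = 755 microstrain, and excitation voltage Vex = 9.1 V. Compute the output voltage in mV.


Quarter bridge output: Vout = (GF * epsilon * Vex) / 4.
Vout = (1.9 * 755e-6 * 9.1) / 4
Vout = 0.01305395 / 4 V
Vout = 0.00326349 V = 3.2635 mV

3.2635 mV


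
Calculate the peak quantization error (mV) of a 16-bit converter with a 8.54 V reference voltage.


The maximum quantization error is +/- LSB/2.
LSB = Vref / 2^n = 8.54 / 65536 = 0.00013031 V
Max error = LSB / 2 = 0.00013031 / 2 = 6.516e-05 V
Max error = 0.0652 mV

0.0652 mV


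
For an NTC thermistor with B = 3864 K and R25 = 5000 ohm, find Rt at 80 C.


NTC thermistor equation: Rt = R25 * exp(B * (1/T - 1/T25)).
T in Kelvin: 353.15 K, T25 = 298.15 K
1/T - 1/T25 = 1/353.15 - 1/298.15 = -0.00052236
B * (1/T - 1/T25) = 3864 * -0.00052236 = -2.0184
Rt = 5000 * exp(-2.0184) = 664.3 ohm

664.3 ohm


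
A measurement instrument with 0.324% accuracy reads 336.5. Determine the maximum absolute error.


Absolute error = (accuracy% / 100) * reading.
Error = (0.324 / 100) * 336.5
Error = 0.00324 * 336.5
Error = 1.0903

1.0903


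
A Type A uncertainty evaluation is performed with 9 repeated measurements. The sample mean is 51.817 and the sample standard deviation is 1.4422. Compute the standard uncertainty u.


The standard uncertainty for Type A evaluation is u = s / sqrt(n).
u = 1.4422 / sqrt(9)
u = 1.4422 / 3.0
u = 0.4807

0.4807


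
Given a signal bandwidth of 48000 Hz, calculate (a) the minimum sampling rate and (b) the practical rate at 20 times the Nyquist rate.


By Nyquist theorem, fs_min = 2 * fmax.
fs_min = 2 * 48000 = 96000 Hz
Practical rate = 20 * fs_min = 20 * 96000 = 1920000 Hz

fs_min = 96000 Hz, fs_practical = 1920000 Hz


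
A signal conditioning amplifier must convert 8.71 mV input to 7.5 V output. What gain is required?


Gain = Vout / Vin (converting to same units).
G = 7.5 V / 8.71 mV
G = 7500.0 mV / 8.71 mV
G = 861.08

861.08


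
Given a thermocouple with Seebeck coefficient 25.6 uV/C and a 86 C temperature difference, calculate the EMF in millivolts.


The thermocouple output V = sensitivity * dT.
V = 25.6 uV/C * 86 C
V = 2201.6 uV
V = 2.202 mV

2.202 mV


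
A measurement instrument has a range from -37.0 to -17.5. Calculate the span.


Span = upper range - lower range.
Span = -17.5 - (-37.0)
Span = 19.5

19.5


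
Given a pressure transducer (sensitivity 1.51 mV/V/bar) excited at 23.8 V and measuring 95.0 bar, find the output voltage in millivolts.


Output = sensitivity * Vex * P.
Vout = 1.51 * 23.8 * 95.0
Vout = 35.938 * 95.0
Vout = 3414.11 mV

3414.11 mV


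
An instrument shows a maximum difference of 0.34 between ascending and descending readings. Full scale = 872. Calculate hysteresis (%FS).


Hysteresis = (max difference / full scale) * 100%.
H = (0.34 / 872) * 100
H = 0.039 %FS

0.039 %FS


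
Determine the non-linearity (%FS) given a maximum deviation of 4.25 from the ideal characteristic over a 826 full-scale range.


Linearity error = (max deviation / full scale) * 100%.
Linearity = (4.25 / 826) * 100
Linearity = 0.515 %FS

0.515 %FS


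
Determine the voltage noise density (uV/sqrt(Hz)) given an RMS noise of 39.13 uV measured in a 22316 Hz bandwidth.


Noise spectral density = Vrms / sqrt(BW).
NSD = 39.13 / sqrt(22316)
NSD = 39.13 / 149.3854
NSD = 0.2619 uV/sqrt(Hz)

0.2619 uV/sqrt(Hz)


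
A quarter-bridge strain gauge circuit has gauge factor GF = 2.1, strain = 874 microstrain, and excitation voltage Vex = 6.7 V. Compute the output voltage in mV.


Quarter bridge output: Vout = (GF * epsilon * Vex) / 4.
Vout = (2.1 * 874e-6 * 6.7) / 4
Vout = 0.01229718 / 4 V
Vout = 0.0030743 V = 3.0743 mV

3.0743 mV


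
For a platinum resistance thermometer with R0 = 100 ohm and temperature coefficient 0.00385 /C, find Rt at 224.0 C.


The RTD equation: Rt = R0 * (1 + alpha * T).
Rt = 100 * (1 + 0.00385 * 224.0)
Rt = 100 * (1 + 0.8624)
Rt = 100 * 1.8624
Rt = 186.24 ohm

186.24 ohm


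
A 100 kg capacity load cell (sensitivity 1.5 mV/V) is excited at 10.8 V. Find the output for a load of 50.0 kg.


Vout = rated_output * Vex * (load / capacity).
Vout = 1.5 * 10.8 * (50.0 / 100)
Vout = 1.5 * 10.8 * 0.5
Vout = 8.1 mV

8.1 mV


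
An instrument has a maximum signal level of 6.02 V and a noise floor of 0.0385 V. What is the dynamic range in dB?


Dynamic range = 20 * log10(Vmax / Vnoise).
DR = 20 * log10(6.02 / 0.0385)
DR = 20 * log10(156.36)
DR = 43.88 dB

43.88 dB


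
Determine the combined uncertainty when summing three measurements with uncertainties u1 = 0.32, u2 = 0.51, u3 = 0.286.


For a sum of independent quantities, uc = sqrt(u1^2 + u2^2 + u3^2).
uc = sqrt(0.32^2 + 0.51^2 + 0.286^2)
uc = sqrt(0.1024 + 0.2601 + 0.081796)
uc = 0.6666

0.6666


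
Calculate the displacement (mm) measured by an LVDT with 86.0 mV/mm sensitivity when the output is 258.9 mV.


Displacement = Vout / sensitivity.
d = 258.9 / 86.0
d = 3.01 mm

3.01 mm


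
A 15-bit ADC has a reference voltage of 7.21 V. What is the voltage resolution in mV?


The resolution (LSB) of an ADC is Vref / 2^n.
LSB = 7.21 / 2^15
LSB = 7.21 / 32768
LSB = 0.00022003 V = 0.22003174 mV

0.22003174 mV


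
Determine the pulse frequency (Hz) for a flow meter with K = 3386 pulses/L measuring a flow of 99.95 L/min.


Frequency = K * Q / 60 (converting L/min to L/s).
f = 3386 * 99.95 / 60
f = 338430.7 / 60
f = 5640.51 Hz

5640.51 Hz


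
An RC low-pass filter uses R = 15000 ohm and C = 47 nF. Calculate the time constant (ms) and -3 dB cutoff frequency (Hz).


Time constant: tau = R * C.
tau = 15000 * 4.70e-08 = 0.000705 s
tau = 0.705 ms
Cutoff frequency: fc = 1 / (2*pi*R*C).
fc = 1 / (2*pi*0.000705) = 225.75 Hz

tau = 0.705 ms, fc = 225.75 Hz


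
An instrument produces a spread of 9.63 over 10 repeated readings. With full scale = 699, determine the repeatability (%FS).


Repeatability = (spread / full scale) * 100%.
R = (9.63 / 699) * 100
R = 1.378 %FS

1.378 %FS


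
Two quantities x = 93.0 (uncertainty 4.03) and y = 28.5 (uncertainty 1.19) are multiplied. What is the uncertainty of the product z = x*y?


For a product z = x*y, the relative uncertainty is:
uz/z = sqrt((ux/x)^2 + (uy/y)^2)
Relative uncertainties: ux/x = 4.03/93.0 = 0.043333
uy/y = 1.19/28.5 = 0.041754
z = 93.0 * 28.5 = 2650.5
uz = 2650.5 * sqrt(0.043333^2 + 0.041754^2) = 159.498

159.498


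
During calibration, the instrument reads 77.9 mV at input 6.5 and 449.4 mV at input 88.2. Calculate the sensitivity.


Sensitivity = (y2 - y1) / (x2 - x1).
S = (449.4 - 77.9) / (88.2 - 6.5)
S = 371.5 / 81.7
S = 4.5471 mV/unit

4.5471 mV/unit


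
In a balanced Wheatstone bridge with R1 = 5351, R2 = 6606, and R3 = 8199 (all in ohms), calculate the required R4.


At balance: R1*R4 = R2*R3, so R4 = R2*R3/R1.
R4 = 6606 * 8199 / 5351
R4 = 54162594 / 5351
R4 = 10121.96 ohm

10121.96 ohm


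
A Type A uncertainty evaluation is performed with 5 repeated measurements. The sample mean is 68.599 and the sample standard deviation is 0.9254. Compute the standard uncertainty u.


The standard uncertainty for Type A evaluation is u = s / sqrt(n).
u = 0.9254 / sqrt(5)
u = 0.9254 / 2.2361
u = 0.4139

0.4139


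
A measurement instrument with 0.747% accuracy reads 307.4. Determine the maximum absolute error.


Absolute error = (accuracy% / 100) * reading.
Error = (0.747 / 100) * 307.4
Error = 0.00747 * 307.4
Error = 2.2963

2.2963


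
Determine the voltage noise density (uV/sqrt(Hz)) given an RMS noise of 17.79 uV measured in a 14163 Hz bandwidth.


Noise spectral density = Vrms / sqrt(BW).
NSD = 17.79 / sqrt(14163)
NSD = 17.79 / 119.0084
NSD = 0.1495 uV/sqrt(Hz)

0.1495 uV/sqrt(Hz)


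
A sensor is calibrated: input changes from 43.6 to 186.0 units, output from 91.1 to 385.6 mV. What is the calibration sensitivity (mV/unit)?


Sensitivity = (y2 - y1) / (x2 - x1).
S = (385.6 - 91.1) / (186.0 - 43.6)
S = 294.5 / 142.4
S = 2.0681 mV/unit

2.0681 mV/unit


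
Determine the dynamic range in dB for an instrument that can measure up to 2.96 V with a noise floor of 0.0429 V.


Dynamic range = 20 * log10(Vmax / Vnoise).
DR = 20 * log10(2.96 / 0.0429)
DR = 20 * log10(69.0)
DR = 36.78 dB

36.78 dB


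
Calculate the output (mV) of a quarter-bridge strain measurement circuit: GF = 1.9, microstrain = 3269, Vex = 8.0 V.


Quarter bridge output: Vout = (GF * epsilon * Vex) / 4.
Vout = (1.9 * 3269e-6 * 8.0) / 4
Vout = 0.0496888 / 4 V
Vout = 0.0124222 V = 12.4222 mV

12.4222 mV


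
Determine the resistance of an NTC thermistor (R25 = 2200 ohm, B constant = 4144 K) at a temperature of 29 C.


NTC thermistor equation: Rt = R25 * exp(B * (1/T - 1/T25)).
T in Kelvin: 302.15 K, T25 = 298.15 K
1/T - 1/T25 = 1/302.15 - 1/298.15 = -4.44e-05
B * (1/T - 1/T25) = 4144 * -4.44e-05 = -0.184
Rt = 2200 * exp(-0.184) = 1830.3 ohm

1830.3 ohm


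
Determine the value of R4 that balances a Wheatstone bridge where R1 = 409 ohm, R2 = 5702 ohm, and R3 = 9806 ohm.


At balance: R1*R4 = R2*R3, so R4 = R2*R3/R1.
R4 = 5702 * 9806 / 409
R4 = 55913812 / 409
R4 = 136708.59 ohm

136708.59 ohm


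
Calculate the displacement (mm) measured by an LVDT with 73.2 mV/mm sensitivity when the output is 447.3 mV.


Displacement = Vout / sensitivity.
d = 447.3 / 73.2
d = 6.111 mm

6.111 mm


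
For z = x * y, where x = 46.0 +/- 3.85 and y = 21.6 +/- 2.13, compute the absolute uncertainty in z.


For a product z = x*y, the relative uncertainty is:
uz/z = sqrt((ux/x)^2 + (uy/y)^2)
Relative uncertainties: ux/x = 3.85/46.0 = 0.083696
uy/y = 2.13/21.6 = 0.098611
z = 46.0 * 21.6 = 993.6
uz = 993.6 * sqrt(0.083696^2 + 0.098611^2) = 128.513

128.513


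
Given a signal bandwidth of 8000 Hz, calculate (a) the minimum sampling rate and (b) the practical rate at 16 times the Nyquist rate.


By Nyquist theorem, fs_min = 2 * fmax.
fs_min = 2 * 8000 = 16000 Hz
Practical rate = 16 * fs_min = 16 * 16000 = 256000 Hz

fs_min = 16000 Hz, fs_practical = 256000 Hz


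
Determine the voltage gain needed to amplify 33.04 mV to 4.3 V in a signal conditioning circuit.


Gain = Vout / Vin (converting to same units).
G = 4.3 V / 33.04 mV
G = 4300.0 mV / 33.04 mV
G = 130.15

130.15


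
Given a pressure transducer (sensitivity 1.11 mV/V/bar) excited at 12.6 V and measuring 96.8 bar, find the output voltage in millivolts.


Output = sensitivity * Vex * P.
Vout = 1.11 * 12.6 * 96.8
Vout = 13.986 * 96.8
Vout = 1353.84 mV

1353.84 mV


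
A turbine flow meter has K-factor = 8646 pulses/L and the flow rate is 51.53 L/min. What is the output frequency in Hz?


Frequency = K * Q / 60 (converting L/min to L/s).
f = 8646 * 51.53 / 60
f = 445528.38 / 60
f = 7425.47 Hz

7425.47 Hz


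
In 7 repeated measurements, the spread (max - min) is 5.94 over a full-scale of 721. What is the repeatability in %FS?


Repeatability = (spread / full scale) * 100%.
R = (5.94 / 721) * 100
R = 0.824 %FS

0.824 %FS


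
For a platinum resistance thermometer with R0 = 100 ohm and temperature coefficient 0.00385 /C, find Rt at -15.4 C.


The RTD equation: Rt = R0 * (1 + alpha * T).
Rt = 100 * (1 + 0.00385 * -15.4)
Rt = 100 * (1 + -0.05929)
Rt = 100 * 0.94071
Rt = 94.071 ohm

94.071 ohm


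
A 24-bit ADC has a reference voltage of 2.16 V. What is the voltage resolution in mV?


The resolution (LSB) of an ADC is Vref / 2^n.
LSB = 2.16 / 2^24
LSB = 2.16 / 16777216
LSB = 1.3e-07 V = 0.00012875 mV

0.00012875 mV


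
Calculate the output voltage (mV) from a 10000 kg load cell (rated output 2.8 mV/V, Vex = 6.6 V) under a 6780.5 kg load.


Vout = rated_output * Vex * (load / capacity).
Vout = 2.8 * 6.6 * (6780.5 / 10000)
Vout = 2.8 * 6.6 * 0.67805
Vout = 12.53 mV

12.53 mV


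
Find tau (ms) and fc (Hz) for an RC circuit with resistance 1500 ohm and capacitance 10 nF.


Time constant: tau = R * C.
tau = 1500 * 1.00e-08 = 1.5e-05 s
tau = 0.015 ms
Cutoff frequency: fc = 1 / (2*pi*R*C).
fc = 1 / (2*pi*1.5e-05) = 10610.33 Hz

tau = 0.015 ms, fc = 10610.33 Hz


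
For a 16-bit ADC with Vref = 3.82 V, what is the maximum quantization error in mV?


The maximum quantization error is +/- LSB/2.
LSB = Vref / 2^n = 3.82 / 65536 = 5.829e-05 V
Max error = LSB / 2 = 5.829e-05 / 2 = 2.914e-05 V
Max error = 0.0291 mV

0.0291 mV


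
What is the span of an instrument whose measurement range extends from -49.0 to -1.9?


Span = upper range - lower range.
Span = -1.9 - (-49.0)
Span = 47.1

47.1


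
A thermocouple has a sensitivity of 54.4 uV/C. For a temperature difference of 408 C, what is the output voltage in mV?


The thermocouple output V = sensitivity * dT.
V = 54.4 uV/C * 408 C
V = 22195.2 uV
V = 22.195 mV

22.195 mV


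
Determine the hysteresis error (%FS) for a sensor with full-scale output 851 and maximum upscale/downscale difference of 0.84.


Hysteresis = (max difference / full scale) * 100%.
H = (0.84 / 851) * 100
H = 0.099 %FS

0.099 %FS


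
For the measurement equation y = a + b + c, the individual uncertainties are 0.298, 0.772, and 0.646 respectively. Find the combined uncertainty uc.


For a sum of independent quantities, uc = sqrt(u1^2 + u2^2 + u3^2).
uc = sqrt(0.298^2 + 0.772^2 + 0.646^2)
uc = sqrt(0.088804 + 0.595984 + 0.417316)
uc = 1.0498

1.0498


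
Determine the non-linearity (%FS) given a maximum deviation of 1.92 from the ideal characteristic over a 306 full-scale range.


Linearity error = (max deviation / full scale) * 100%.
Linearity = (1.92 / 306) * 100
Linearity = 0.627 %FS

0.627 %FS


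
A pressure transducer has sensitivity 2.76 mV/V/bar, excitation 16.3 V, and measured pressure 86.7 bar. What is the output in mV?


Output = sensitivity * Vex * P.
Vout = 2.76 * 16.3 * 86.7
Vout = 44.988 * 86.7
Vout = 3900.46 mV

3900.46 mV


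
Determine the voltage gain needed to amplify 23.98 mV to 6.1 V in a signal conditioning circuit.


Gain = Vout / Vin (converting to same units).
G = 6.1 V / 23.98 mV
G = 6100.0 mV / 23.98 mV
G = 254.38

254.38


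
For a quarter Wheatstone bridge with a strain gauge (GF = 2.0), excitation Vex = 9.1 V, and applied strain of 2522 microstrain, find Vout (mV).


Quarter bridge output: Vout = (GF * epsilon * Vex) / 4.
Vout = (2.0 * 2522e-6 * 9.1) / 4
Vout = 0.0459004 / 4 V
Vout = 0.0114751 V = 11.4751 mV

11.4751 mV


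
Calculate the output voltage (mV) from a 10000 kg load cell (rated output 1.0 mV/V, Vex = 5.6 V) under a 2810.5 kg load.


Vout = rated_output * Vex * (load / capacity).
Vout = 1.0 * 5.6 * (2810.5 / 10000)
Vout = 1.0 * 5.6 * 0.28105
Vout = 1.574 mV

1.574 mV


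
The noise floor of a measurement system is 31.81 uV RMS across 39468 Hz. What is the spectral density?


Noise spectral density = Vrms / sqrt(BW).
NSD = 31.81 / sqrt(39468)
NSD = 31.81 / 198.6655
NSD = 0.1601 uV/sqrt(Hz)

0.1601 uV/sqrt(Hz)


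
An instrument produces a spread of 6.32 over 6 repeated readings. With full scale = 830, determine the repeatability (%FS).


Repeatability = (spread / full scale) * 100%.
R = (6.32 / 830) * 100
R = 0.761 %FS

0.761 %FS


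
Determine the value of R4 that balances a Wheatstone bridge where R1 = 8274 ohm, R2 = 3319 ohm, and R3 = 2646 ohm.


At balance: R1*R4 = R2*R3, so R4 = R2*R3/R1.
R4 = 3319 * 2646 / 8274
R4 = 8782074 / 8274
R4 = 1061.41 ohm

1061.41 ohm


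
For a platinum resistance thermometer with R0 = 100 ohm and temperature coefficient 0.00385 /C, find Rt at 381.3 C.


The RTD equation: Rt = R0 * (1 + alpha * T).
Rt = 100 * (1 + 0.00385 * 381.3)
Rt = 100 * (1 + 1.468005)
Rt = 100 * 2.468005
Rt = 246.8 ohm

246.8 ohm


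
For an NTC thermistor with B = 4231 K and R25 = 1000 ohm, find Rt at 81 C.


NTC thermistor equation: Rt = R25 * exp(B * (1/T - 1/T25)).
T in Kelvin: 354.15 K, T25 = 298.15 K
1/T - 1/T25 = 1/354.15 - 1/298.15 = -0.00053035
B * (1/T - 1/T25) = 4231 * -0.00053035 = -2.2439
Rt = 1000 * exp(-2.2439) = 106.0 ohm

106.0 ohm


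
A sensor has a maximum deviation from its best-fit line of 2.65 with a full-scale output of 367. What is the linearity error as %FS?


Linearity error = (max deviation / full scale) * 100%.
Linearity = (2.65 / 367) * 100
Linearity = 0.722 %FS

0.722 %FS


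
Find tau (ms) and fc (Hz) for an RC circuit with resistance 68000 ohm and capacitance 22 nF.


Time constant: tau = R * C.
tau = 68000 * 2.20e-08 = 0.001496 s
tau = 1.496 ms
Cutoff frequency: fc = 1 / (2*pi*R*C).
fc = 1 / (2*pi*0.001496) = 106.39 Hz

tau = 1.496 ms, fc = 106.39 Hz


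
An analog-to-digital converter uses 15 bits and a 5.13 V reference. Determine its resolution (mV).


The resolution (LSB) of an ADC is Vref / 2^n.
LSB = 5.13 / 2^15
LSB = 5.13 / 32768
LSB = 0.00015656 V = 0.15655518 mV

0.15655518 mV


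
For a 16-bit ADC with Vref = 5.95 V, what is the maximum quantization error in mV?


The maximum quantization error is +/- LSB/2.
LSB = Vref / 2^n = 5.95 / 65536 = 9.079e-05 V
Max error = LSB / 2 = 9.079e-05 / 2 = 4.539e-05 V
Max error = 0.0454 mV

0.0454 mV


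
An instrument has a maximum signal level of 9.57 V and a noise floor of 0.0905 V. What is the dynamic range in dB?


Dynamic range = 20 * log10(Vmax / Vnoise).
DR = 20 * log10(9.57 / 0.0905)
DR = 20 * log10(105.75)
DR = 40.49 dB

40.49 dB


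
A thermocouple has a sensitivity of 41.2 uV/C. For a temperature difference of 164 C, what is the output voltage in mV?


The thermocouple output V = sensitivity * dT.
V = 41.2 uV/C * 164 C
V = 6756.8 uV
V = 6.757 mV

6.757 mV


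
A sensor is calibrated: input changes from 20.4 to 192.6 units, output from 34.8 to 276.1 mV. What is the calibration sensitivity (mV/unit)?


Sensitivity = (y2 - y1) / (x2 - x1).
S = (276.1 - 34.8) / (192.6 - 20.4)
S = 241.3 / 172.2
S = 1.4013 mV/unit

1.4013 mV/unit


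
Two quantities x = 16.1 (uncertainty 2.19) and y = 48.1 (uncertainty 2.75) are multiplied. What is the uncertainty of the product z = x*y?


For a product z = x*y, the relative uncertainty is:
uz/z = sqrt((ux/x)^2 + (uy/y)^2)
Relative uncertainties: ux/x = 2.19/16.1 = 0.136025
uy/y = 2.75/48.1 = 0.057173
z = 16.1 * 48.1 = 774.4
uz = 774.4 * sqrt(0.136025^2 + 0.057173^2) = 114.265

114.265


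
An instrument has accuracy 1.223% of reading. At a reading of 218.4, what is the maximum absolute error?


Absolute error = (accuracy% / 100) * reading.
Error = (1.223 / 100) * 218.4
Error = 0.01223 * 218.4
Error = 2.671

2.671


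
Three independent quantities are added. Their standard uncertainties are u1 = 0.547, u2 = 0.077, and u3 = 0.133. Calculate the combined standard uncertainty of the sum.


For a sum of independent quantities, uc = sqrt(u1^2 + u2^2 + u3^2).
uc = sqrt(0.547^2 + 0.077^2 + 0.133^2)
uc = sqrt(0.299209 + 0.005929 + 0.017689)
uc = 0.5682

0.5682


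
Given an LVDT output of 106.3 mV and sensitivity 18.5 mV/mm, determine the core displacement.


Displacement = Vout / sensitivity.
d = 106.3 / 18.5
d = 5.746 mm

5.746 mm


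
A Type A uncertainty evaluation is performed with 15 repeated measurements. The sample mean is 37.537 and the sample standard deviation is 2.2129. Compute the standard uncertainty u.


The standard uncertainty for Type A evaluation is u = s / sqrt(n).
u = 2.2129 / sqrt(15)
u = 2.2129 / 3.873
u = 0.5714

0.5714


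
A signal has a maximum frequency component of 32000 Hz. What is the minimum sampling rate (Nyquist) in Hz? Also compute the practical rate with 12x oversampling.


By Nyquist theorem, fs_min = 2 * fmax.
fs_min = 2 * 32000 = 64000 Hz
Practical rate = 12 * fs_min = 12 * 64000 = 768000 Hz

fs_min = 64000 Hz, fs_practical = 768000 Hz


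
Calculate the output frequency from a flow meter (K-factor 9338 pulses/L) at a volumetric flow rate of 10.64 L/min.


Frequency = K * Q / 60 (converting L/min to L/s).
f = 9338 * 10.64 / 60
f = 99356.32 / 60
f = 1655.94 Hz

1655.94 Hz


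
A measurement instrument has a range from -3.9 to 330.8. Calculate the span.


Span = upper range - lower range.
Span = 330.8 - (-3.9)
Span = 334.7

334.7


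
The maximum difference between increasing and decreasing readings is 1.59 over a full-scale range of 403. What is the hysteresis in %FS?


Hysteresis = (max difference / full scale) * 100%.
H = (1.59 / 403) * 100
H = 0.395 %FS

0.395 %FS


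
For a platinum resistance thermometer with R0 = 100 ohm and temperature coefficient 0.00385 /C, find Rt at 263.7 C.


The RTD equation: Rt = R0 * (1 + alpha * T).
Rt = 100 * (1 + 0.00385 * 263.7)
Rt = 100 * (1 + 1.015245)
Rt = 100 * 2.015245
Rt = 201.525 ohm

201.525 ohm


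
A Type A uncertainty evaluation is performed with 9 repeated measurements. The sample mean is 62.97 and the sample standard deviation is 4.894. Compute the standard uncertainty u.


The standard uncertainty for Type A evaluation is u = s / sqrt(n).
u = 4.894 / sqrt(9)
u = 4.894 / 3.0
u = 1.6313

1.6313


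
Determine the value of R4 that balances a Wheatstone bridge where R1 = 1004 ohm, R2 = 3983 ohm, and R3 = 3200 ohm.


At balance: R1*R4 = R2*R3, so R4 = R2*R3/R1.
R4 = 3983 * 3200 / 1004
R4 = 12745600 / 1004
R4 = 12694.82 ohm

12694.82 ohm


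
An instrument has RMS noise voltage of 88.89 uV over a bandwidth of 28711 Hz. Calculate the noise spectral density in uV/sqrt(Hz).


Noise spectral density = Vrms / sqrt(BW).
NSD = 88.89 / sqrt(28711)
NSD = 88.89 / 169.4432
NSD = 0.5246 uV/sqrt(Hz)

0.5246 uV/sqrt(Hz)


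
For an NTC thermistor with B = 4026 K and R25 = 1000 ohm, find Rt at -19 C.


NTC thermistor equation: Rt = R25 * exp(B * (1/T - 1/T25)).
T in Kelvin: 254.15 K, T25 = 298.15 K
1/T - 1/T25 = 1/254.15 - 1/298.15 = 0.00058067
B * (1/T - 1/T25) = 4026 * 0.00058067 = 2.3378
Rt = 1000 * exp(2.3378) = 10358.1 ohm

10358.1 ohm


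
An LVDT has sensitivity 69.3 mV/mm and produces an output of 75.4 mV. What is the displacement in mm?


Displacement = Vout / sensitivity.
d = 75.4 / 69.3
d = 1.088 mm

1.088 mm


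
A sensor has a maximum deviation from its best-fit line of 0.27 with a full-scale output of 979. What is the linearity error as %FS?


Linearity error = (max deviation / full scale) * 100%.
Linearity = (0.27 / 979) * 100
Linearity = 0.028 %FS

0.028 %FS


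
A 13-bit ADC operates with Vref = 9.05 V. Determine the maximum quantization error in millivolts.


The maximum quantization error is +/- LSB/2.
LSB = Vref / 2^n = 9.05 / 8192 = 0.00110474 V
Max error = LSB / 2 = 0.00110474 / 2 = 0.00055237 V
Max error = 0.5524 mV

0.5524 mV


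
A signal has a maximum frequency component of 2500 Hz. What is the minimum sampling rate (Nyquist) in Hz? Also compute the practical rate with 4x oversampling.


By Nyquist theorem, fs_min = 2 * fmax.
fs_min = 2 * 2500 = 5000 Hz
Practical rate = 4 * fs_min = 4 * 5000 = 20000 Hz

fs_min = 5000 Hz, fs_practical = 20000 Hz


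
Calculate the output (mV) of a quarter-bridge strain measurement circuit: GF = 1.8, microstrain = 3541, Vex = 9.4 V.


Quarter bridge output: Vout = (GF * epsilon * Vex) / 4.
Vout = (1.8 * 3541e-6 * 9.4) / 4
Vout = 0.05991372 / 4 V
Vout = 0.01497843 V = 14.9784 mV

14.9784 mV


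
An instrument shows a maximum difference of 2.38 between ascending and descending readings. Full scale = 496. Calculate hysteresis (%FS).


Hysteresis = (max difference / full scale) * 100%.
H = (2.38 / 496) * 100
H = 0.48 %FS

0.48 %FS


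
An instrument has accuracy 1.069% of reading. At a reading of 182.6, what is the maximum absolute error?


Absolute error = (accuracy% / 100) * reading.
Error = (1.069 / 100) * 182.6
Error = 0.01069 * 182.6
Error = 1.952

1.952


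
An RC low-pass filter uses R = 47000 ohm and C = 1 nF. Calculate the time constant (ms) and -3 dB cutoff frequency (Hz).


Time constant: tau = R * C.
tau = 47000 * 1.00e-09 = 4.7e-05 s
tau = 0.047 ms
Cutoff frequency: fc = 1 / (2*pi*R*C).
fc = 1 / (2*pi*4.7e-05) = 3386.28 Hz

tau = 0.047 ms, fc = 3386.28 Hz


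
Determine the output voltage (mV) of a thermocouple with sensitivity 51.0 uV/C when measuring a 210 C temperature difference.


The thermocouple output V = sensitivity * dT.
V = 51.0 uV/C * 210 C
V = 10710.0 uV
V = 10.71 mV

10.71 mV


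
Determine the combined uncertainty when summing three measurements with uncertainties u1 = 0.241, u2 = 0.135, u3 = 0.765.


For a sum of independent quantities, uc = sqrt(u1^2 + u2^2 + u3^2).
uc = sqrt(0.241^2 + 0.135^2 + 0.765^2)
uc = sqrt(0.058081 + 0.018225 + 0.585225)
uc = 0.8133

0.8133


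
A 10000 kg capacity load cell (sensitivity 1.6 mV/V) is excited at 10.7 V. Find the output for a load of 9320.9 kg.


Vout = rated_output * Vex * (load / capacity).
Vout = 1.6 * 10.7 * (9320.9 / 10000)
Vout = 1.6 * 10.7 * 0.93209
Vout = 15.957 mV

15.957 mV


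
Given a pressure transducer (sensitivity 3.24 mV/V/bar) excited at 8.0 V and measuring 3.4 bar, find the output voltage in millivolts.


Output = sensitivity * Vex * P.
Vout = 3.24 * 8.0 * 3.4
Vout = 25.92 * 3.4
Vout = 88.13 mV

88.13 mV


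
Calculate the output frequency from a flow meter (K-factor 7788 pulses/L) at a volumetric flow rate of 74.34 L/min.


Frequency = K * Q / 60 (converting L/min to L/s).
f = 7788 * 74.34 / 60
f = 578959.92 / 60
f = 9649.33 Hz

9649.33 Hz


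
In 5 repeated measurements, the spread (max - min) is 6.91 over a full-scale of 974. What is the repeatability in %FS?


Repeatability = (spread / full scale) * 100%.
R = (6.91 / 974) * 100
R = 0.709 %FS

0.709 %FS


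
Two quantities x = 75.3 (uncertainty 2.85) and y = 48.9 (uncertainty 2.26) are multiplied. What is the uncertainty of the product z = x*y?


For a product z = x*y, the relative uncertainty is:
uz/z = sqrt((ux/x)^2 + (uy/y)^2)
Relative uncertainties: ux/x = 2.85/75.3 = 0.037849
uy/y = 2.26/48.9 = 0.046217
z = 75.3 * 48.9 = 3682.2
uz = 3682.2 * sqrt(0.037849^2 + 0.046217^2) = 219.962

219.962


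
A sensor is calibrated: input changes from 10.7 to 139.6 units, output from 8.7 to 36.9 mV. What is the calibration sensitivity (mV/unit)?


Sensitivity = (y2 - y1) / (x2 - x1).
S = (36.9 - 8.7) / (139.6 - 10.7)
S = 28.2 / 128.9
S = 0.2188 mV/unit

0.2188 mV/unit


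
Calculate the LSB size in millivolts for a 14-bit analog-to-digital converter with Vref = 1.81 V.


The resolution (LSB) of an ADC is Vref / 2^n.
LSB = 1.81 / 2^14
LSB = 1.81 / 16384
LSB = 0.00011047 V = 0.11047363 mV

0.11047363 mV


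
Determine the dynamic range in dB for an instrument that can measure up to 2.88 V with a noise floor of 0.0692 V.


Dynamic range = 20 * log10(Vmax / Vnoise).
DR = 20 * log10(2.88 / 0.0692)
DR = 20 * log10(41.62)
DR = 32.39 dB

32.39 dB


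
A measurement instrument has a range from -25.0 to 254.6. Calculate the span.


Span = upper range - lower range.
Span = 254.6 - (-25.0)
Span = 279.6

279.6


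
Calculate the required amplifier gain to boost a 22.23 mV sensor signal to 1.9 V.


Gain = Vout / Vin (converting to same units).
G = 1.9 V / 22.23 mV
G = 1900.0 mV / 22.23 mV
G = 85.47

85.47


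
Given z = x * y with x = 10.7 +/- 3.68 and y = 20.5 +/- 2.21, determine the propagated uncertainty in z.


For a product z = x*y, the relative uncertainty is:
uz/z = sqrt((ux/x)^2 + (uy/y)^2)
Relative uncertainties: ux/x = 3.68/10.7 = 0.343925
uy/y = 2.21/20.5 = 0.107805
z = 10.7 * 20.5 = 219.3
uz = 219.3 * sqrt(0.343925^2 + 0.107805^2) = 79.059

79.059


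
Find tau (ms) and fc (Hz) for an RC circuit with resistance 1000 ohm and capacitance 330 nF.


Time constant: tau = R * C.
tau = 1000 * 3.30e-07 = 0.00033 s
tau = 0.33 ms
Cutoff frequency: fc = 1 / (2*pi*R*C).
fc = 1 / (2*pi*0.00033) = 482.29 Hz

tau = 0.33 ms, fc = 482.29 Hz


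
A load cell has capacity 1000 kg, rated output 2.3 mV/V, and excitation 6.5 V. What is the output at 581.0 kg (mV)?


Vout = rated_output * Vex * (load / capacity).
Vout = 2.3 * 6.5 * (581.0 / 1000)
Vout = 2.3 * 6.5 * 0.581
Vout = 8.686 mV

8.686 mV


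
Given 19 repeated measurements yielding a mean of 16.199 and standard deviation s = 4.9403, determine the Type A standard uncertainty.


The standard uncertainty for Type A evaluation is u = s / sqrt(n).
u = 4.9403 / sqrt(19)
u = 4.9403 / 4.3589
u = 1.1334

1.1334


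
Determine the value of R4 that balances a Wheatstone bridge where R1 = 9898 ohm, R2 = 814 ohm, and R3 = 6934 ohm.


At balance: R1*R4 = R2*R3, so R4 = R2*R3/R1.
R4 = 814 * 6934 / 9898
R4 = 5644276 / 9898
R4 = 570.24 ohm

570.24 ohm
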